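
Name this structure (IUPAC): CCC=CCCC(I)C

The longest chain bearing the multiple bond is 8 carbons long (octane).
There is one C=C double bond, indicated by the ending -ene.
The numbering direction is chosen so that numbering from this end puts the double bond at C-3 rather than C-5.
That gives the double bond between C-3 and C-4; an iodo group at C-7.
Assembling the pieces gives 7-iodooct-3-ene.

7-iodooct-3-ene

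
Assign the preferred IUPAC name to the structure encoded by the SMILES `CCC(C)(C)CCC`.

The parent chain contains 6 carbons (hexane).
The numbering direction is chosen so that the substituent locant set {3,3} is lower than {4,4} at the first point of difference.
That gives two methyl groups at C-3.
Assembling the pieces gives 3,3-dimethylhexane.

3,3-dimethylhexane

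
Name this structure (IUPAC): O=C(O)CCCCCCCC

The longest chain bearing the –COOH group is 9 carbons long (nonane).
The highest-priority functional group is a carboxylic acid (terminal –COOH), so the name ends in -oic acid.
Choose the numbering such that the carboxylic acid carbon is C-1 by definition.
Putting it together: nonanoic acid.

nonanoic acid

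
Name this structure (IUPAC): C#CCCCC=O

hex-5-ynal

The longest carbon chain that includes the –CHO group and the multiple bond has 6 carbons, so the parent hydride is hexane.
An aldehyde (terminal –CHO) is the principal characteristic group, giving the suffix -al.
The chain contains a C≡C triple bond, so the unsaturation ending is -yne.
Number the chain so that the aldehyde carbon is C-1 by definition.
That gives the triple bond between C-5 and C-6.
Assembling the pieces gives hex-5-ynal.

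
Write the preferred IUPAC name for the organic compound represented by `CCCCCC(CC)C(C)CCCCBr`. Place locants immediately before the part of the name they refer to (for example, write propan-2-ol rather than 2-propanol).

The longest continuous carbon chain has 11 atoms, so the parent hydride is undecane.
Number the chain so that the substituent locant set {1,5,6} is lower than {6,7,11} at the first point of difference.
That gives a bromo group at C-1; an ethyl group at C-6; a methyl group at C-5.
Prefixes are listed alphabetically: bromo, ethyl, methyl.
Putting it together: 1-bromo-6-ethyl-5-methylundecane.

1-bromo-6-ethyl-5-methylundecane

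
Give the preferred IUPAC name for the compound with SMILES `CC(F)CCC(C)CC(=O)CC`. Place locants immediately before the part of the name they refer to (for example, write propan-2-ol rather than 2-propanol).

8-fluoro-5-methylnonan-3-one

The longest carbon chain that includes the carbonyl has 9 carbons, so the parent hydride is nonane.
The principal characteristic group is a ketone (C=O on an internal carbon), named with the suffix -one.
Number the chain so that numbering from this end puts the carbonyl group at C-3 rather than C-7.
That gives the carbonyl at C-3; a fluoro group at C-8; a methyl group at C-5.
The substituents are ordered alphabetically, ignoring any di-/tri- multipliers.
Putting it together: 8-fluoro-5-methylnonan-3-one.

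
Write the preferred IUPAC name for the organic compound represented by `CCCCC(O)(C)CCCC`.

5-methylnonan-5-ol

The longest chain bearing the –OH group is 9 carbons long (nonane).
The principal characteristic group is an alcohol (–OH), named with the suffix -ol.
Numbering from either end gives identical locants here.
With this numbering: the hydroxyl at C-5; a methyl group at C-5.
The name is 5-methylnonan-5-ol.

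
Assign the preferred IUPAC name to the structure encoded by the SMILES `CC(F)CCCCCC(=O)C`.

8-fluorononan-2-one

The longest chain bearing the carbonyl is 9 carbons long (nonane).
The principal characteristic group is a ketone (C=O on an internal carbon), named with the suffix -one.
Choose the numbering such that numbering from this end puts the carbonyl group at C-2 rather than C-8.
That gives the carbonyl at C-2; a fluoro group at C-8.
Assembling the pieces gives 8-fluorononan-2-one.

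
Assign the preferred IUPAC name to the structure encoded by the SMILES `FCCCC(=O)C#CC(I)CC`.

Counting along the main chain through the carbonyl and the multiple bond gives 9 carbons: the parent is nonane.
The highest-priority functional group is a ketone (C=O on an internal carbon), so the name ends in -one.
There is one C≡C triple bond, indicated by the ending -yne.
Number the chain so that numbering from this end puts the carbonyl group at C-4 rather than C-6.
This places the carbonyl at C-4; the triple bond between C-5 and C-6; a fluoro group at C-1; an iodo group at C-7.
Substituent prefixes are cited in alphabetical order (multiplying prefixes like di-/tri- are ignored for ordering).
Assembling the pieces gives 1-fluoro-7-iodonon-5-yn-4-one.

1-fluoro-7-iodonon-5-yn-4-one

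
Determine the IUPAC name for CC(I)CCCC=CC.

7-iodooct-2-ene

Counting along the main chain through the multiple bond gives 8 carbons: the parent is octane.
A C=C double bond in the chain gives the infix -ene-.
The numbering direction is chosen so that numbering from this end puts the double bond at C-2 rather than C-6.
That gives the double bond between C-2 and C-3; an iodo group at C-7.
The name is 7-iodooct-2-ene.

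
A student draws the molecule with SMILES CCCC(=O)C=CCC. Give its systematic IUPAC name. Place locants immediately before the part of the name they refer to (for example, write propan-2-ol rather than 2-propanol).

oct-5-en-4-one

Counting along the main chain through the carbonyl and the multiple bond gives 8 carbons: the parent is octane.
The highest-priority functional group is a ketone (C=O on an internal carbon), so the name ends in -one.
There is one C=C double bond, indicated by the ending -ene.
The numbering direction is chosen so that numbering from this end puts the carbonyl group at C-4 rather than C-5.
That gives the carbonyl at C-4; the double bond between C-5 and C-6.
Assembling the pieces gives oct-5-en-4-one.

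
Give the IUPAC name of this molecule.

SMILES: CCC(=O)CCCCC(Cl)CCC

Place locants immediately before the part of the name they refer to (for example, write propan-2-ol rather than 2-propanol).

The longest chain bearing the carbonyl is 11 carbons long (undecane).
The principal characteristic group is a ketone (C=O on an internal carbon), named with the suffix -one.
Choose the numbering such that numbering from this end puts the carbonyl group at C-3 rather than C-9.
This places the carbonyl at C-3; a chloro group at C-8.
Assembling the pieces gives 8-chloroundecan-3-one.

8-chloroundecan-3-one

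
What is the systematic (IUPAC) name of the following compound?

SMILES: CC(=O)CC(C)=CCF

The longest carbon chain that includes the carbonyl and the multiple bond has 6 carbons, so the parent hydride is hexane.
A ketone (C=O on an internal carbon) is the principal characteristic group, giving the suffix -one.
The chain contains a C=C double bond, so the unsaturation ending is -ene.
Number the chain so that numbering from this end puts the carbonyl group at C-2 rather than C-5.
This places the carbonyl at C-2; the double bond between C-4 and C-5; a fluoro group at C-6; a methyl group at C-4.
Prefixes are listed alphabetically: fluoro, methyl.
The name is 6-fluoro-4-methylhex-4-en-2-one.

6-fluoro-4-methylhex-4-en-2-one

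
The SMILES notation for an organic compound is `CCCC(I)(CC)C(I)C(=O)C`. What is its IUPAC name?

Counting along the main chain through the carbonyl gives 7 carbons: the parent is heptane.
A ketone (C=O on an internal carbon) is the principal characteristic group, giving the suffix -one.
Number the chain so that numbering from this end puts the carbonyl group at C-2 rather than C-6.
That gives the carbonyl at C-2; an ethyl group at C-4; iodo groups at C-3 and C-4.
Substituent prefixes are cited in alphabetical order (multiplying prefixes like di-/tri- are ignored for ordering).
The name is 4-ethyl-3,4-diiodoheptan-2-one.

4-ethyl-3,4-diiodoheptan-2-one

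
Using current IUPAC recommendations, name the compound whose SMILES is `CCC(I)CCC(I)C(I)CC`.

3,4,7-triiodononane

The longest continuous carbon chain has 9 atoms, so the parent hydride is nonane.
The numbering direction is chosen so that the substituent locant set {3,4,7} is lower than {3,6,7} at the first point of difference.
This places iodo groups at C-3 and C-4 and C-7.
Assembling the pieces gives 3,4,7-triiodononane.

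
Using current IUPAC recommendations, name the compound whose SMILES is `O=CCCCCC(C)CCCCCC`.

Counting along the main chain through the –CHO group gives 12 carbons: the parent is dodecane.
The principal characteristic group is an aldehyde (terminal –CHO), named with the suffix -al.
The numbering direction is chosen so that the aldehyde carbon is C-1 by definition.
This places a methyl group at C-6.
Putting it together: 6-methyldodecanal.

6-methyldodecanal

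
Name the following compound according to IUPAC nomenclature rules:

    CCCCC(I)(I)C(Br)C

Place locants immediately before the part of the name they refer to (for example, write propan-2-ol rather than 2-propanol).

2-bromo-3,3-diiodoheptane

The longest continuous carbon chain has 7 atoms, so the parent hydride is heptane.
Choose the numbering such that the substituent locant set {2,3,3} is lower than {5,5,6} at the first point of difference.
This places a bromo group at C-2; two iodo groups at C-3.
Substituent prefixes are cited in alphabetical order (multiplying prefixes like di-/tri- are ignored for ordering).
Assembling the pieces gives 2-bromo-3,3-diiodoheptane.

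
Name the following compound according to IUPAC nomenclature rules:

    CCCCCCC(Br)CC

3-bromononane

The parent chain contains 9 carbons (nonane).
Number the chain so that the substituent locant set {3} is lower than {7} at the first point of difference.
This places a bromo group at C-3.
The name is 3-bromononane.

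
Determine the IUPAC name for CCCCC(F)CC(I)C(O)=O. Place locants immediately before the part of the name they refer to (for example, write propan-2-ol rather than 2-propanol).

Counting along the main chain through the –COOH group gives 8 carbons: the parent is octane.
The principal characteristic group is a carboxylic acid (terminal –COOH), named with the suffix -oic acid.
Number the chain so that the carboxylic acid carbon is C-1 by definition.
This places a fluoro group at C-4; an iodo group at C-2.
Substituent prefixes are cited in alphabetical order (multiplying prefixes like di-/tri- are ignored for ordering).
The name is 4-fluoro-2-iodooctanoic acid.

4-fluoro-2-iodooctanoic acid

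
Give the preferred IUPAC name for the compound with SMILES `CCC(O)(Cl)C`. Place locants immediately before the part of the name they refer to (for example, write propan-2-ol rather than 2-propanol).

Counting along the main chain through the –OH group gives 4 carbons: the parent is butane.
The highest-priority functional group is an alcohol (–OH), so the name ends in -ol.
Number the chain so that numbering from this end puts the hydroxyl group at C-2 rather than C-3.
This places the hydroxyl at C-2; a chloro group at C-2.
The name is 2-chlorobutan-2-ol.

2-chlorobutan-2-ol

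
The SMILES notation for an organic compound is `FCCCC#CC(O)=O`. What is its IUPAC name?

6-fluorohex-2-ynoic acid

The longest carbon chain that includes the –COOH group and the multiple bond has 6 carbons, so the parent hydride is hexane.
A carboxylic acid (terminal –COOH) is the principal characteristic group, giving the suffix -oic acid.
A C≡C triple bond in the chain gives the infix -yne-.
Choose the numbering such that the carboxylic acid carbon is C-1 by definition.
That gives the triple bond between C-2 and C-3; a fluoro group at C-6.
The name is 6-fluorohex-2-ynoic acid.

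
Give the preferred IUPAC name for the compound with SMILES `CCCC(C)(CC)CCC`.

4-ethyl-4-methylheptane

The parent chain contains 7 carbons (heptane).
The molecule is symmetric, so either numbering direction gives the same locants.
This places an ethyl group at C-4; a methyl group at C-4.
Prefixes are listed alphabetically: ethyl, methyl.
Putting it together: 4-ethyl-4-methylheptane.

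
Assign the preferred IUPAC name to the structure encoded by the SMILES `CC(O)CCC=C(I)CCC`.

The longest carbon chain that includes the –OH group and the multiple bond has 9 carbons, so the parent hydride is nonane.
The principal characteristic group is an alcohol (–OH), named with the suffix -ol.
A C=C double bond in the chain gives the infix -ene-.
Choose the numbering such that numbering from this end puts the hydroxyl group at C-2 rather than C-8.
That gives the hydroxyl at C-2; the double bond between C-5 and C-6; an iodo group at C-6.
Assembling the pieces gives 6-iodonon-5-en-2-ol.

6-iodonon-5-en-2-ol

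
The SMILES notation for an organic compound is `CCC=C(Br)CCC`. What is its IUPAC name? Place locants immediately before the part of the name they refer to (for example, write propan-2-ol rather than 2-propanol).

Counting along the main chain through the multiple bond gives 7 carbons: the parent is heptane.
A C=C double bond in the chain gives the infix -ene-.
Choose the numbering such that numbering from this end puts the double bond at C-3 rather than C-4.
With this numbering: the double bond between C-3 and C-4; a bromo group at C-4.
Assembling the pieces gives 4-bromohept-3-ene.

4-bromohept-3-ene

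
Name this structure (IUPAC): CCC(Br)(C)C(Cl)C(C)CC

The longest carbon chain is 7 atoms: the parent is heptane.
Number the chain so that the substituent locant set {3,3,4,5} is lower than {3,4,5,5} at the first point of difference.
This places a bromo group at C-3; a chloro group at C-4; methyl groups at C-3 and C-5.
Prefixes are listed alphabetically: bromo, chloro, methyl.
Assembling the pieces gives 3-bromo-4-chloro-3,5-dimethylheptane.

3-bromo-4-chloro-3,5-dimethylheptane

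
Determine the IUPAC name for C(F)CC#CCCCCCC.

The longest carbon chain that includes the multiple bond has 10 carbons, so the parent hydride is decane.
A C≡C triple bond in the chain gives the infix -yne-.
Choose the numbering such that numbering from this end puts the triple bond at C-3 rather than C-7.
With this numbering: the triple bond between C-3 and C-4; a fluoro group at C-1.
Putting it together: 1-fluorodec-3-yne.

1-fluorodec-3-yne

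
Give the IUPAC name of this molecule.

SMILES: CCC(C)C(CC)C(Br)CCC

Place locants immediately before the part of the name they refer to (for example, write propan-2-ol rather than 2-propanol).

5-bromo-4-ethyl-3-methyloctane

The parent chain contains 8 carbons (octane).
Choose the numbering such that the substituent locant set {3,4,5} is lower than {4,5,6} at the first point of difference.
That gives a bromo group at C-5; an ethyl group at C-4; a methyl group at C-3.
The substituents are ordered alphabetically, ignoring any di-/tri- multipliers.
Putting it together: 5-bromo-4-ethyl-3-methyloctane.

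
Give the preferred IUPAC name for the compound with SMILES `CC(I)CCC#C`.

The longest carbon chain that includes the multiple bond has 6 carbons, so the parent hydride is hexane.
The chain contains a C≡C triple bond, so the unsaturation ending is -yne.
Choose the numbering such that numbering from this end puts the triple bond at C-1 rather than C-5.
This places the triple bond between C-1 and C-2; an iodo group at C-5.
The name is 5-iodohex-1-yne.

5-iodohex-1-yne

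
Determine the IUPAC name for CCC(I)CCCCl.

The longest carbon chain is 6 atoms: the parent is hexane.
Number the chain so that the substituent locant set {1,4} is lower than {3,6} at the first point of difference.
With this numbering: a chloro group at C-1; an iodo group at C-4.
The substituents are ordered alphabetically, ignoring any di-/tri- multipliers.
Putting it together: 1-chloro-4-iodohexane.

1-chloro-4-iodohexane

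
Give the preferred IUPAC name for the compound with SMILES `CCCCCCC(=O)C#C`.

non-1-yn-3-one

Counting along the main chain through the carbonyl and the multiple bond gives 9 carbons: the parent is nonane.
A ketone (C=O on an internal carbon) is the principal characteristic group, giving the suffix -one.
A C≡C triple bond in the chain gives the infix -yne-.
Choose the numbering such that numbering from this end puts the carbonyl group at C-3 rather than C-7.
That gives the carbonyl at C-3; the triple bond between C-1 and C-2.
Putting it together: non-1-yn-3-one.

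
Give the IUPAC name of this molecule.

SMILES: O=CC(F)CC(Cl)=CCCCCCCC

The longest carbon chain that includes the –CHO group and the multiple bond has 12 carbons, so the parent hydride is dodecane.
An aldehyde (terminal –CHO) is the principal characteristic group, giving the suffix -al.
There is one C=C double bond, indicated by the ending -ene.
Number the chain so that the aldehyde carbon is C-1 by definition.
With this numbering: the double bond between C-4 and C-5; a chloro group at C-4; a fluoro group at C-2.
Prefixes are listed alphabetically: chloro, fluoro.
Putting it together: 4-chloro-2-fluorododec-4-enal.

4-chloro-2-fluorododec-4-enal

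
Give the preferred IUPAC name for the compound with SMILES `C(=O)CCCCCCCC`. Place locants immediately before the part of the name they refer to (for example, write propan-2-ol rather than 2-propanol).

nonanal

The longest carbon chain that includes the –CHO group has 9 carbons, so the parent hydride is nonane.
The principal characteristic group is an aldehyde (terminal –CHO), named with the suffix -al.
Choose the numbering such that the aldehyde carbon is C-1 by definition.
Putting it together: nonanal.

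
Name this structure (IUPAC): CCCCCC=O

Counting along the main chain through the –CHO group gives 6 carbons: the parent is hexane.
The principal characteristic group is an aldehyde (terminal –CHO), named with the suffix -al.
Choose the numbering such that the aldehyde carbon is C-1 by definition.
Assembling the pieces gives hexanal.

hexanal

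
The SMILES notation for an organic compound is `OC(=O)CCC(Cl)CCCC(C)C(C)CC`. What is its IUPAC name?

4-chloro-8,9-dimethylundecanoic acid

The longest carbon chain that includes the –COOH group has 11 carbons, so the parent hydride is undecane.
The principal characteristic group is a carboxylic acid (terminal –COOH), named with the suffix -oic acid.
Number the chain so that the carboxylic acid carbon is C-1 by definition.
With this numbering: a chloro group at C-4; methyl groups at C-8 and C-9.
The substituents are ordered alphabetically, ignoring any di-/tri- multipliers.
Putting it together: 4-chloro-8,9-dimethylundecanoic acid.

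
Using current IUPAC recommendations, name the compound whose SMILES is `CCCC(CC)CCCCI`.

5-ethyl-1-iodooctane

The longest continuous carbon chain has 8 atoms, so the parent hydride is octane.
Choose the numbering such that the substituent locant set {1,5} is lower than {4,8} at the first point of difference.
With this numbering: an ethyl group at C-5; an iodo group at C-1.
Substituent prefixes are cited in alphabetical order (multiplying prefixes like di-/tri- are ignored for ordering).
Assembling the pieces gives 5-ethyl-1-iodooctane.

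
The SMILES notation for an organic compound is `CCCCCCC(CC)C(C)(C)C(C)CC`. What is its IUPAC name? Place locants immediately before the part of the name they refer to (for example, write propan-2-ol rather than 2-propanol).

The longest continuous carbon chain has 11 atoms, so the parent hydride is undecane.
The numbering direction is chosen so that the substituent locant set {3,4,4,5} is lower than {7,8,8,9} at the first point of difference.
That gives an ethyl group at C-5; methyl groups at C-3 and C-4 (×2).
Substituent prefixes are cited in alphabetical order (multiplying prefixes like di-/tri- are ignored for ordering).
Assembling the pieces gives 5-ethyl-3,4,4-trimethylundecane.

5-ethyl-3,4,4-trimethylundecane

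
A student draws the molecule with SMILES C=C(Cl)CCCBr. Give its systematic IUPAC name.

5-bromo-2-chloropent-1-ene

The longest carbon chain that includes the multiple bond has 5 carbons, so the parent hydride is pentane.
A C=C double bond in the chain gives the infix -ene-.
Number the chain so that numbering from this end puts the double bond at C-1 rather than C-4.
That gives the double bond between C-1 and C-2; a bromo group at C-5; a chloro group at C-2.
Prefixes are listed alphabetically: bromo, chloro.
Assembling the pieces gives 5-bromo-2-chloropent-1-ene.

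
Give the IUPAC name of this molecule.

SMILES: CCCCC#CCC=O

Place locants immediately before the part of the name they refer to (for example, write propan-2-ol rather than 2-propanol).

Counting along the main chain through the –CHO group and the multiple bond gives 8 carbons: the parent is octane.
The principal characteristic group is an aldehyde (terminal –CHO), named with the suffix -al.
A C≡C triple bond in the chain gives the infix -yne-.
Number the chain so that the aldehyde carbon is C-1 by definition.
This places the triple bond between C-3 and C-4.
Putting it together: oct-3-ynal.

oct-3-ynal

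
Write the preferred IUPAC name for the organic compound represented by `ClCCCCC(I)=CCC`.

8-chloro-4-iodooct-3-ene

Counting along the main chain through the multiple bond gives 8 carbons: the parent is octane.
The chain contains a C=C double bond, so the unsaturation ending is -ene.
Choose the numbering such that numbering from this end puts the double bond at C-3 rather than C-5.
This places the double bond between C-3 and C-4; a chloro group at C-8; an iodo group at C-4.
Substituent prefixes are cited in alphabetical order (multiplying prefixes like di-/tri- are ignored for ordering).
Putting it together: 8-chloro-4-iodooct-3-ene.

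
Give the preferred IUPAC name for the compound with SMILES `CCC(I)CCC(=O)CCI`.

1,6-diiodooctan-3-one

The longest carbon chain that includes the carbonyl has 8 carbons, so the parent hydride is octane.
The highest-priority functional group is a ketone (C=O on an internal carbon), so the name ends in -one.
The numbering direction is chosen so that numbering from this end puts the carbonyl group at C-3 rather than C-6.
That gives the carbonyl at C-3; iodo groups at C-1 and C-6.
The name is 1,6-diiodooctan-3-one.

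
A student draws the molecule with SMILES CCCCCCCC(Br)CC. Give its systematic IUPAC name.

The longest continuous carbon chain has 10 atoms, so the parent hydride is decane.
The numbering direction is chosen so that the substituent locant set {3} is lower than {8} at the first point of difference.
This places a bromo group at C-3.
Putting it together: 3-bromodecane.

3-bromodecane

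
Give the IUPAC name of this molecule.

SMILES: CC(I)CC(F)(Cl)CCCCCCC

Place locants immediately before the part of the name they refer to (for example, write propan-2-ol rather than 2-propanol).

The longest continuous carbon chain has 11 atoms, so the parent hydride is undecane.
Choose the numbering such that the substituent locant set {2,4,4} is lower than {8,8,10} at the first point of difference.
This places a chloro group at C-4; a fluoro group at C-4; an iodo group at C-2.
Substituent prefixes are cited in alphabetical order (multiplying prefixes like di-/tri- are ignored for ordering).
The name is 4-chloro-4-fluoro-2-iodoundecane.

4-chloro-4-fluoro-2-iodoundecane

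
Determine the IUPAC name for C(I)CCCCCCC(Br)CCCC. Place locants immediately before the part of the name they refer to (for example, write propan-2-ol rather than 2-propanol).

The longest continuous carbon chain has 12 atoms, so the parent hydride is dodecane.
Choose the numbering such that the substituent locant set {1,8} is lower than {5,12} at the first point of difference.
With this numbering: a bromo group at C-8; an iodo group at C-1.
Prefixes are listed alphabetically: bromo, iodo.
The name is 8-bromo-1-iodododecane.

8-bromo-1-iodododecane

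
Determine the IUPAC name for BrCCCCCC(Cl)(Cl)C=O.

7-bromo-2,2-dichloroheptanal

Counting along the main chain through the –CHO group gives 7 carbons: the parent is heptane.
An aldehyde (terminal –CHO) is the principal characteristic group, giving the suffix -al.
Number the chain so that the aldehyde carbon is C-1 by definition.
That gives a bromo group at C-7; two chloro groups at C-2.
The substituents are ordered alphabetically, ignoring any di-/tri- multipliers.
Assembling the pieces gives 7-bromo-2,2-dichloroheptanal.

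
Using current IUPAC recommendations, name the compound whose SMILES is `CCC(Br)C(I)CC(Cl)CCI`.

The parent chain contains 8 carbons (octane).
The numbering direction is chosen so that the substituent locant set {1,3,5,6} is lower than {3,4,6,8} at the first point of difference.
With this numbering: a bromo group at C-6; a chloro group at C-3; iodo groups at C-1 and C-5.
Substituent prefixes are cited in alphabetical order (multiplying prefixes like di-/tri- are ignored for ordering).
Putting it together: 6-bromo-3-chloro-1,5-diiodooctane.

6-bromo-3-chloro-1,5-diiodooctane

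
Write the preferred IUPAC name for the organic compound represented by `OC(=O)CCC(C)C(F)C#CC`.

Counting along the main chain through the –COOH group and the multiple bond gives 8 carbons: the parent is octane.
The highest-priority functional group is a carboxylic acid (terminal –COOH), so the name ends in -oic acid.
A C≡C triple bond in the chain gives the infix -yne-.
Choose the numbering such that the carboxylic acid carbon is C-1 by definition.
This places the triple bond between C-6 and C-7; a fluoro group at C-5; a methyl group at C-4.
Prefixes are listed alphabetically: fluoro, methyl.
Putting it together: 5-fluoro-4-methyloct-6-ynoic acid.

5-fluoro-4-methyloct-6-ynoic acid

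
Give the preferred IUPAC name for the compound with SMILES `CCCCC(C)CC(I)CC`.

3-iodo-5-methylnonane

The longest continuous carbon chain has 9 atoms, so the parent hydride is nonane.
Number the chain so that the substituent locant set {3,5} is lower than {5,7} at the first point of difference.
With this numbering: an iodo group at C-3; a methyl group at C-5.
The substituents are ordered alphabetically, ignoring any di-/tri- multipliers.
The name is 3-iodo-5-methylnonane.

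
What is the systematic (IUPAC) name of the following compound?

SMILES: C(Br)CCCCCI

1-bromo-6-iodohexane

The longest carbon chain is 6 atoms: the parent is hexane.
Choose the numbering such that the locant sets are identical either way, so the alphabetically earlier bromo substituent takes the lower locant (1 rather than 6).
This places a bromo group at C-1; an iodo group at C-6.
Prefixes are listed alphabetically: bromo, iodo.
The name is 1-bromo-6-iodohexane.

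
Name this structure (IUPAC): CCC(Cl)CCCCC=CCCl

1,8-dichlorodec-2-ene

The longest chain bearing the multiple bond is 10 carbons long (decane).
There is one C=C double bond, indicated by the ending -ene.
The numbering direction is chosen so that numbering from this end puts the double bond at C-2 rather than C-8.
This places the double bond between C-2 and C-3; chloro groups at C-1 and C-8.
Putting it together: 1,8-dichlorodec-2-ene.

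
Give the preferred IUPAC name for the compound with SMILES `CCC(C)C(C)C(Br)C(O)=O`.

The longest carbon chain that includes the –COOH group has 6 carbons, so the parent hydride is hexane.
The principal characteristic group is a carboxylic acid (terminal –COOH), named with the suffix -oic acid.
Number the chain so that the carboxylic acid carbon is C-1 by definition.
That gives a bromo group at C-2; methyl groups at C-3 and C-4.
Substituent prefixes are cited in alphabetical order (multiplying prefixes like di-/tri- are ignored for ordering).
The name is 2-bromo-3,4-dimethylhexanoic acid.

2-bromo-3,4-dimethylhexanoic acid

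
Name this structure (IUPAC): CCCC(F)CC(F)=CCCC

The longest chain bearing the multiple bond is 10 carbons long (decane).
A C=C double bond in the chain gives the infix -ene-.
Choose the numbering such that numbering from this end puts the double bond at C-4 rather than C-6.
That gives the double bond between C-4 and C-5; fluoro groups at C-5 and C-7.
Assembling the pieces gives 5,7-difluorodec-4-ene.

5,7-difluorodec-4-ene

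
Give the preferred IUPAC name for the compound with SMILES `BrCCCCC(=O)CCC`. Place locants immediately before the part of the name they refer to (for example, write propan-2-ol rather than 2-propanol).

8-bromooctan-4-one

The longest carbon chain that includes the carbonyl has 8 carbons, so the parent hydride is octane.
The principal characteristic group is a ketone (C=O on an internal carbon), named with the suffix -one.
The numbering direction is chosen so that numbering from this end puts the carbonyl group at C-4 rather than C-5.
This places the carbonyl at C-4; a bromo group at C-8.
Assembling the pieces gives 8-bromooctan-4-one.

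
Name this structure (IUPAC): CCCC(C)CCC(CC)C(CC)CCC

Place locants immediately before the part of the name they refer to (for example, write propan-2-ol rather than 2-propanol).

The longest carbon chain is 11 atoms: the parent is undecane.
The numbering direction is chosen so that the substituent locant set {4,5,8} is lower than {4,7,8} at the first point of difference.
This places ethyl groups at C-4 and C-5; a methyl group at C-8.
The substituents are ordered alphabetically, ignoring any di-/tri- multipliers.
The name is 4,5-diethyl-8-methylundecane.

4,5-diethyl-8-methylundecane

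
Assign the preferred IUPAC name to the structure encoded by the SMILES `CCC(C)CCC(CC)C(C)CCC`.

The longest carbon chain is 10 atoms: the parent is decane.
Choose the numbering such that the substituent locant set {3,6,7} is lower than {4,5,8} at the first point of difference.
That gives an ethyl group at C-6; methyl groups at C-3 and C-7.
The substituents are ordered alphabetically, ignoring any di-/tri- multipliers.
Assembling the pieces gives 6-ethyl-3,7-dimethyldecane.

6-ethyl-3,7-dimethyldecane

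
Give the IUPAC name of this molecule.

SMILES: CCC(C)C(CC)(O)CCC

The longest chain bearing the –OH group is 7 carbons long (heptane).
The highest-priority functional group is an alcohol (–OH), so the name ends in -ol.
Number the chain so that the substituent locant set {3,4} is lower than {4,5} at the first point of difference.
With this numbering: the hydroxyl at C-4; an ethyl group at C-4; a methyl group at C-3.
Prefixes are listed alphabetically: ethyl, methyl.
Putting it together: 4-ethyl-3-methylheptan-4-ol.

4-ethyl-3-methylheptan-4-ol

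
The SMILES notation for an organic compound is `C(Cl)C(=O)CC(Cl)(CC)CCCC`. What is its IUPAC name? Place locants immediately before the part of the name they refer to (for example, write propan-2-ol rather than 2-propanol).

The longest chain bearing the carbonyl is 8 carbons long (octane).
The highest-priority functional group is a ketone (C=O on an internal carbon), so the name ends in -one.
Choose the numbering such that numbering from this end puts the carbonyl group at C-2 rather than C-7.
That gives the carbonyl at C-2; chloro groups at C-1 and C-4; an ethyl group at C-4.
The substituents are ordered alphabetically, ignoring any di-/tri- multipliers.
Putting it together: 1,4-dichloro-4-ethyloctan-2-one.

1,4-dichloro-4-ethyloctan-2-one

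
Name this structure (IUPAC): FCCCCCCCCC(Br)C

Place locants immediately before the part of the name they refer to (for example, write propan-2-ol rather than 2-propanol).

The longest carbon chain is 10 atoms: the parent is decane.
Number the chain so that the substituent locant set {1,9} is lower than {2,10} at the first point of difference.
That gives a bromo group at C-9; a fluoro group at C-1.
Substituent prefixes are cited in alphabetical order (multiplying prefixes like di-/tri- are ignored for ordering).
The name is 9-bromo-1-fluorodecane.

9-bromo-1-fluorodecane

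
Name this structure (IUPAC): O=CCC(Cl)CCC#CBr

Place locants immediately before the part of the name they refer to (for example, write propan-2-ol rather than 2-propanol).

7-bromo-3-chlorohept-6-ynal

Counting along the main chain through the –CHO group and the multiple bond gives 7 carbons: the parent is heptane.
The principal characteristic group is an aldehyde (terminal –CHO), named with the suffix -al.
The chain contains a C≡C triple bond, so the unsaturation ending is -yne.
The numbering direction is chosen so that the aldehyde carbon is C-1 by definition.
With this numbering: the triple bond between C-6 and C-7; a bromo group at C-7; a chloro group at C-3.
Prefixes are listed alphabetically: bromo, chloro.
The name is 7-bromo-3-chlorohept-6-ynal.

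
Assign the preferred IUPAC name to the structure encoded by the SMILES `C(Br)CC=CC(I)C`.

1-bromo-5-iodohex-3-ene

The longest carbon chain that includes the multiple bond has 6 carbons, so the parent hydride is hexane.
The chain contains a C=C double bond, so the unsaturation ending is -ene.
Choose the numbering such that the substituent locant set {1,5} is lower than {2,6} at the first point of difference.
This places the double bond between C-3 and C-4; a bromo group at C-1; an iodo group at C-5.
Substituent prefixes are cited in alphabetical order (multiplying prefixes like di-/tri- are ignored for ordering).
Putting it together: 1-bromo-5-iodohex-3-ene.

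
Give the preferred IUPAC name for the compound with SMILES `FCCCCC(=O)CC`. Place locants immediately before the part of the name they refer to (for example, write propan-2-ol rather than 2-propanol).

The longest carbon chain that includes the carbonyl has 7 carbons, so the parent hydride is heptane.
The principal characteristic group is a ketone (C=O on an internal carbon), named with the suffix -one.
The numbering direction is chosen so that numbering from this end puts the carbonyl group at C-3 rather than C-5.
With this numbering: the carbonyl at C-3; a fluoro group at C-7.
Assembling the pieces gives 7-fluoroheptan-3-one.

7-fluoroheptan-3-one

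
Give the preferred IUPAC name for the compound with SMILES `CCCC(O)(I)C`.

The longest chain bearing the –OH group is 5 carbons long (pentane).
An alcohol (–OH) is the principal characteristic group, giving the suffix -ol.
Number the chain so that numbering from this end puts the hydroxyl group at C-2 rather than C-4.
That gives the hydroxyl at C-2; an iodo group at C-2.
The name is 2-iodopentan-2-ol.

2-iodopentan-2-ol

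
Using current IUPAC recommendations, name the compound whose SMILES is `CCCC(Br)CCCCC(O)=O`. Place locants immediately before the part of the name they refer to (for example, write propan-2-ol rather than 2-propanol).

The longest carbon chain that includes the –COOH group has 9 carbons, so the parent hydride is nonane.
The highest-priority functional group is a carboxylic acid (terminal –COOH), so the name ends in -oic acid.
Number the chain so that the carboxylic acid carbon is C-1 by definition.
That gives a bromo group at C-6.
The name is 6-bromononanoic acid.

6-bromononanoic acid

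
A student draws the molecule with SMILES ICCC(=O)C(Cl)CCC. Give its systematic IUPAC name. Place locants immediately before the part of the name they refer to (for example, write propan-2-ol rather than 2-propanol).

4-chloro-1-iodoheptan-3-one

The longest carbon chain that includes the carbonyl has 7 carbons, so the parent hydride is heptane.
The principal characteristic group is a ketone (C=O on an internal carbon), named with the suffix -one.
Choose the numbering such that numbering from this end puts the carbonyl group at C-3 rather than C-5.
With this numbering: the carbonyl at C-3; a chloro group at C-4; an iodo group at C-1.
Substituent prefixes are cited in alphabetical order (multiplying prefixes like di-/tri- are ignored for ordering).
Putting it together: 4-chloro-1-iodoheptan-3-one.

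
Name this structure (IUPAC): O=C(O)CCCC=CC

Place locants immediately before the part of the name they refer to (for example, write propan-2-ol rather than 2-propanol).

hept-5-enoic acid

Counting along the main chain through the –COOH group and the multiple bond gives 7 carbons: the parent is heptane.
A carboxylic acid (terminal –COOH) is the principal characteristic group, giving the suffix -oic acid.
The chain contains a C=C double bond, so the unsaturation ending is -ene.
Choose the numbering such that the carboxylic acid carbon is C-1 by definition.
This places the double bond between C-5 and C-6.
The name is hept-5-enoic acid.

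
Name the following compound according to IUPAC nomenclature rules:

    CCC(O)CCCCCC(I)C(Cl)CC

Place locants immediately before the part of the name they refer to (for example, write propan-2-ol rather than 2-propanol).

10-chloro-9-iodododecan-3-ol

The longest chain bearing the –OH group is 12 carbons long (dodecane).
The principal characteristic group is an alcohol (–OH), named with the suffix -ol.
The numbering direction is chosen so that numbering from this end puts the hydroxyl group at C-3 rather than C-10.
That gives the hydroxyl at C-3; a chloro group at C-10; an iodo group at C-9.
The substituents are ordered alphabetically, ignoring any di-/tri- multipliers.
Assembling the pieces gives 10-chloro-9-iodododecan-3-ol.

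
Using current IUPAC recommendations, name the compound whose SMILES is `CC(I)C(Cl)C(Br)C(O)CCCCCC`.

The longest carbon chain that includes the –OH group has 11 carbons, so the parent hydride is undecane.
The principal characteristic group is an alcohol (–OH), named with the suffix -ol.
The numbering direction is chosen so that numbering from this end puts the hydroxyl group at C-5 rather than C-7.
With this numbering: the hydroxyl at C-5; a bromo group at C-4; a chloro group at C-3; an iodo group at C-2.
Substituent prefixes are cited in alphabetical order (multiplying prefixes like di-/tri- are ignored for ordering).
Assembling the pieces gives 4-bromo-3-chloro-2-iodoundecan-5-ol.

4-bromo-3-chloro-2-iodoundecan-5-ol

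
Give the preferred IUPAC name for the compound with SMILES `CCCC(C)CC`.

The longest carbon chain is 6 atoms: the parent is hexane.
Number the chain so that the substituent locant set {3} is lower than {4} at the first point of difference.
This places a methyl group at C-3.
Assembling the pieces gives 3-methylhexane.

3-methylhexane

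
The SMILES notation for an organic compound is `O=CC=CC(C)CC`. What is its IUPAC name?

4-methylhex-2-enal

The longest carbon chain that includes the –CHO group and the multiple bond has 6 carbons, so the parent hydride is hexane.
The highest-priority functional group is an aldehyde (terminal –CHO), so the name ends in -al.
There is one C=C double bond, indicated by the ending -ene.
The numbering direction is chosen so that the aldehyde carbon is C-1 by definition.
That gives the double bond between C-2 and C-3; a methyl group at C-4.
The name is 4-methylhex-2-enal.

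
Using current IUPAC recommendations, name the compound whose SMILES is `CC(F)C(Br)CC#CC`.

Counting along the main chain through the multiple bond gives 7 carbons: the parent is heptane.
A C≡C triple bond in the chain gives the infix -yne-.
The numbering direction is chosen so that numbering from this end puts the triple bond at C-2 rather than C-5.
That gives the triple bond between C-2 and C-3; a bromo group at C-5; a fluoro group at C-6.
Prefixes are listed alphabetically: bromo, fluoro.
The name is 5-bromo-6-fluorohept-2-yne.

5-bromo-6-fluorohept-2-yne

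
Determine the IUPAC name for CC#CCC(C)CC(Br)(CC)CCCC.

The longest carbon chain that includes the multiple bond has 11 carbons, so the parent hydride is undecane.
There is one C≡C triple bond, indicated by the ending -yne.
The numbering direction is chosen so that numbering from this end puts the triple bond at C-2 rather than C-9.
That gives the triple bond between C-2 and C-3; a bromo group at C-7; an ethyl group at C-7; a methyl group at C-5.
The substituents are ordered alphabetically, ignoring any di-/tri- multipliers.
The name is 7-bromo-7-ethyl-5-methylundec-2-yne.

7-bromo-7-ethyl-5-methylundec-2-yne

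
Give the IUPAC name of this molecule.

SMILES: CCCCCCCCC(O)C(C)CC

3-methyldodecan-4-ol

The longest chain bearing the –OH group is 12 carbons long (dodecane).
An alcohol (–OH) is the principal characteristic group, giving the suffix -ol.
Number the chain so that numbering from this end puts the hydroxyl group at C-4 rather than C-9.
With this numbering: the hydroxyl at C-4; a methyl group at C-3.
The name is 3-methyldodecan-4-ol.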